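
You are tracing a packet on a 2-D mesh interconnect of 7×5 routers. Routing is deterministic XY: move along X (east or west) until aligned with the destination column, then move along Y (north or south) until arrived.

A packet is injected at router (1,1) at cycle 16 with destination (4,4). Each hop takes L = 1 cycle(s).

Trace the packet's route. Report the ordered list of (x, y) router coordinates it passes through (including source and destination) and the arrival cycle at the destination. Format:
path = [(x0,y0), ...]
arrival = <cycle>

#0 — 1,1 | c16
#1 — 2,1 | c17 | E
#2 — 3,1 | c18 | E
#3 — 4,1 | c19 | E
#4 — 4,2 | c20 | N
#5 — 4,3 | c21 | N
#6 — 4,4 | c22 | N

path = [(1,1), (2,1), (3,1), (4,1), (4,2), (4,3), (4,4)]
arrival = 22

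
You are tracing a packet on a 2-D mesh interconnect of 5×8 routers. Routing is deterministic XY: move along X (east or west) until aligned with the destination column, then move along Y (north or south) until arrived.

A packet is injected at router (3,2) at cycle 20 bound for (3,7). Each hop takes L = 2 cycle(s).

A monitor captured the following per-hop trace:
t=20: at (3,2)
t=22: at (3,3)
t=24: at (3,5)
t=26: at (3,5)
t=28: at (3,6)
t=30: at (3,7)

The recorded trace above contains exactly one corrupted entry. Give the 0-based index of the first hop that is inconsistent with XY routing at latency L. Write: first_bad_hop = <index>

first_bad_hop = 2

[1] (+0,+1) / 2c ⇒ ok
[2] (+0,+2) / 2c ⇒ BAD: non-unit step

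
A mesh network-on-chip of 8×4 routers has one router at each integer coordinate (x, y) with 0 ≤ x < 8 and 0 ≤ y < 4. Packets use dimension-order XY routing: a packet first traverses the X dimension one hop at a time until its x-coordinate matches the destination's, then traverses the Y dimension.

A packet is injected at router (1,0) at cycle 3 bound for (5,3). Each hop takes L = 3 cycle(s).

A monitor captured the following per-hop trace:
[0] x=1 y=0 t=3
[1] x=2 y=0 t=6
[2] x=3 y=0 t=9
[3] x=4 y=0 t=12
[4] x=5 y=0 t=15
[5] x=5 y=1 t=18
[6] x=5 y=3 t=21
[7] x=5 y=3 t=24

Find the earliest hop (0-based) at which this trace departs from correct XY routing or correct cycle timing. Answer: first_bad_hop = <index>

check 1→ d=(1,0) cyc+3: ok
check 2→ d=(1,0) cyc+3: ok
check 3→ d=(1,0) cyc+3: ok
check 4→ d=(1,0) cyc+3: ok
check 5→ d=(0,1) cyc+3: ok
check 6→ d=(0,2) cyc+3: BAD: non-unit step

first_bad_hop = 6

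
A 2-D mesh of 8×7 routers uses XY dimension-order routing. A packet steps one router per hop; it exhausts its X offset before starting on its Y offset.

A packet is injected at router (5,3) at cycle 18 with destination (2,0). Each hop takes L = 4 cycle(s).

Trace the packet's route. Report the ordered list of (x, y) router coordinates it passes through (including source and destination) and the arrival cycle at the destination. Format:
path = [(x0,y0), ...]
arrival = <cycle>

path = [(5,3), (4,3), (3,3), (2,3), (2,2), (2,1), (2,0)]
arrival = 42

t=18: at (5,3)
t=22: at (4,3) after W
t=26: at (3,3) after W
t=30: at (2,3) after W
t=34: at (2,2) after S
t=38: at (2,1) after S
t=42: at (2,0) after S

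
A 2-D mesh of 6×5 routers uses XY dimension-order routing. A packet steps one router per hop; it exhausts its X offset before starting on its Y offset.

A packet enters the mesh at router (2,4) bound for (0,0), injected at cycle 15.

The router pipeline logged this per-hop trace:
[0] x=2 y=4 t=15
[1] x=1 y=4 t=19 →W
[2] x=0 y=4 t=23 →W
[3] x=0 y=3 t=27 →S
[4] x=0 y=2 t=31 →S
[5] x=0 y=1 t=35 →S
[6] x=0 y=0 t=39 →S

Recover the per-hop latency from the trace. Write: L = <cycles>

L = 4

Between hops 0 and 1 the cycle counter advances 19 − 15 = 4.
Each hop adds L, hence L = 4.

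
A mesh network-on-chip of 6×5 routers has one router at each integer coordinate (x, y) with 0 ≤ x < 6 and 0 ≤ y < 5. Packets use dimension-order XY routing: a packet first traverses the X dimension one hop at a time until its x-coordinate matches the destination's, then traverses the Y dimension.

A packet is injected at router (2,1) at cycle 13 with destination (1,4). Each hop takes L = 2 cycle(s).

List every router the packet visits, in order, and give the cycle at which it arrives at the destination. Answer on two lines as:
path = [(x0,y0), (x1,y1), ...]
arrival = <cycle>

path = [(2,1), (1,1), (1,2), (1,3), (1,4)]
arrival = 21

src (2,1)  cyc=13
W→(1,1)  cyc=15
N→(1,2)  cyc=17
N→(1,3)  cyc=19
N→(1,4)  cyc=21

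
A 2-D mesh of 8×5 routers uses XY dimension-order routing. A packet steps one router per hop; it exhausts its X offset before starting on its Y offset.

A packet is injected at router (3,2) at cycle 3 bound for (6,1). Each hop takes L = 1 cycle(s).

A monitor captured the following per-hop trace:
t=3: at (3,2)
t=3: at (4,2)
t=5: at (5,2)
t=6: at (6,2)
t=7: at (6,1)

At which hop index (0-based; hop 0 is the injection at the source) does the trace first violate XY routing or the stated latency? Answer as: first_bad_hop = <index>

  1: Δx=+1 Δy=+0 Δt=0 [BAD: Δcyc=0≠L]

first_bad_hop = 1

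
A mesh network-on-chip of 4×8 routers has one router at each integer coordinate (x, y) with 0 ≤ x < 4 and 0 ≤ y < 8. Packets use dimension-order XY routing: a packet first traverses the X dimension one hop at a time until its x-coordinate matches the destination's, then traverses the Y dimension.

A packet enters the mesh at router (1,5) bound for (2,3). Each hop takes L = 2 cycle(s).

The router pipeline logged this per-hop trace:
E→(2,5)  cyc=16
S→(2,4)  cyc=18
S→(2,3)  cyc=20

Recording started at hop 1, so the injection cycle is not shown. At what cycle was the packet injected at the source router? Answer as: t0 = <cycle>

t0 = 14

The first recorded entry is hop 1 at cycle 16.
Subtract one hop: t0 = 16 − 2 = 14.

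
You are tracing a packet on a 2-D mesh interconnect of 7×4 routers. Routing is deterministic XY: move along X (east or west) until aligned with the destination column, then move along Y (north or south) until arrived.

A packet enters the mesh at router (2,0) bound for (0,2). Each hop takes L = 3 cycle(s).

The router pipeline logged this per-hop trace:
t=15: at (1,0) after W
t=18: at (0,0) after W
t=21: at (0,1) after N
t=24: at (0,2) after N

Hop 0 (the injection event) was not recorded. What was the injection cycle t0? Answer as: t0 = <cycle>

t0 = 12

Hop 1 reached at cycle 15; hop k is at t0 + k·L.
Subtract one hop: t0 = 15 − 3 = 12.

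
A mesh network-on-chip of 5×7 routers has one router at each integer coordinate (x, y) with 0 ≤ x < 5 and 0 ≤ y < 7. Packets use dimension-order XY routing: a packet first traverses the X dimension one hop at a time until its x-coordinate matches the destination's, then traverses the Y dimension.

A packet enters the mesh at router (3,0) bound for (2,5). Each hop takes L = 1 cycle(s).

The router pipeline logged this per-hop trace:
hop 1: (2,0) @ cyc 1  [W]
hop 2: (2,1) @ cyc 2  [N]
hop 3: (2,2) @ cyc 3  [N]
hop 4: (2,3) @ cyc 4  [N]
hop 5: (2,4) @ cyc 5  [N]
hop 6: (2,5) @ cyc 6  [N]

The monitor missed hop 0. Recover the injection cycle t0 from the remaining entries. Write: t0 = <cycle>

Hop 1 reached at cycle 1; hop k is at t0 + k·L.
Therefore t0 = 1 − L = 0.

t0 = 0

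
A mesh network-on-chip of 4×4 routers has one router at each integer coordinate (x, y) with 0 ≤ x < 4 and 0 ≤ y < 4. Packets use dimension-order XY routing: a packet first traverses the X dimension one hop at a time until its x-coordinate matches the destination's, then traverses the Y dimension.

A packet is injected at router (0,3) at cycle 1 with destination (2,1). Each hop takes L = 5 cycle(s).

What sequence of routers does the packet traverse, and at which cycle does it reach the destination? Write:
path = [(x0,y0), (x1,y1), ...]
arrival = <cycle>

#0 — 0,3 | c1
#1 — 1,3 | c6 | E
#2 — 2,3 | c11 | E
#3 — 2,2 | c16 | S
#4 — 2,1 | c21 | S

path = [(0,3), (1,3), (2,3), (2,2), (2,1)]
arrival = 21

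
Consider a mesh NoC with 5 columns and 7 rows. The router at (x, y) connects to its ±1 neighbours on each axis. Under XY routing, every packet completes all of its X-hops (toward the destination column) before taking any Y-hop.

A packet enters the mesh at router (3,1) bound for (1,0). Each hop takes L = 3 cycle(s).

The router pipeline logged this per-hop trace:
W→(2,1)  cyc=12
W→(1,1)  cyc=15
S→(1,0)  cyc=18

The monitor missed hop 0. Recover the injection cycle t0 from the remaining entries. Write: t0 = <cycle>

Hop 1 reached at cycle 12; hop k is at t0 + k·L.
So t0 = 12 − 1·3 = 9.

t0 = 9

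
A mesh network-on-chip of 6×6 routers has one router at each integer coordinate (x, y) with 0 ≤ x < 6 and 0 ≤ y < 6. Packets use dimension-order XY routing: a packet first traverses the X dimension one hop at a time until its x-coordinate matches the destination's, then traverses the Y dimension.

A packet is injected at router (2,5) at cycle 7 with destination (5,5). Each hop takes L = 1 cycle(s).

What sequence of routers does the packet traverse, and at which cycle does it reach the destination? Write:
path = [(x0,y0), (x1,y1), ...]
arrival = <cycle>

t=7: at (2,5)
t=8: at (3,5) after E
t=9: at (4,5) after E
t=10: at (5,5) after E

path = [(2,5), (3,5), (4,5), (5,5)]
arrival = 10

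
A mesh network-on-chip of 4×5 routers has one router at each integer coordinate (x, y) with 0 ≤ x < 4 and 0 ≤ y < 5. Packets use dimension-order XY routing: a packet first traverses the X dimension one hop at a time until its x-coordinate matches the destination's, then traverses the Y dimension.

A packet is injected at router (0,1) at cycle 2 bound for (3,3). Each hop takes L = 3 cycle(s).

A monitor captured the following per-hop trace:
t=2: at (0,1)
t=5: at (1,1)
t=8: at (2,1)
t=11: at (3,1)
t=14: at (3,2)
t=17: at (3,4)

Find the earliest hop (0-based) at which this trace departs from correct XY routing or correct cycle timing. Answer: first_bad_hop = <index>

first_bad_hop = 5

  1: Δx=+1 Δy=+0 Δt=3 [ok]
  2: Δx=+1 Δy=+0 Δt=3 [ok]
  3: Δx=+1 Δy=+0 Δt=3 [ok]
  4: Δx=+0 Δy=+1 Δt=3 [ok]
  5: Δx=+0 Δy=+2 Δt=3 [BAD: non-unit step]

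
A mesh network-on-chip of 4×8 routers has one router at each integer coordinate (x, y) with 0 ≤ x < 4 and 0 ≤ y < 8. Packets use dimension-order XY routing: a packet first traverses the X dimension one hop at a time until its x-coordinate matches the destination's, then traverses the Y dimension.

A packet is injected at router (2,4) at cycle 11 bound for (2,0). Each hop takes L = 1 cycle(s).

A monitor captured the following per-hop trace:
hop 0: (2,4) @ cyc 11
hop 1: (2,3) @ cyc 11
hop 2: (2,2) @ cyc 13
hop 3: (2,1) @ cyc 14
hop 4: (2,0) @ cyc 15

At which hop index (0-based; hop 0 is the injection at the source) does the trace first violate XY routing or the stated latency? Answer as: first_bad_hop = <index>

  1: Δx=+0 Δy=-1 Δt=0 [BAD: Δcyc=0≠L]

first_bad_hop = 1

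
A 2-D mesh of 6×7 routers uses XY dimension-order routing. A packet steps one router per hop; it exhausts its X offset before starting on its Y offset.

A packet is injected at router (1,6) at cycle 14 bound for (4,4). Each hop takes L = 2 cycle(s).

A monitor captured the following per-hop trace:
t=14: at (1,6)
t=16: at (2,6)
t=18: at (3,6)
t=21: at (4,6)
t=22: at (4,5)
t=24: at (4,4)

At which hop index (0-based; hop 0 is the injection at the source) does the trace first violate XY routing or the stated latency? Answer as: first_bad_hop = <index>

first_bad_hop = 3

hop 1: step (+1,+0), +2 cyc — ok
hop 2: step (+1,+0), +2 cyc — ok
hop 3: step (+1,+0), +3 cyc — BAD: Δcyc=3≠L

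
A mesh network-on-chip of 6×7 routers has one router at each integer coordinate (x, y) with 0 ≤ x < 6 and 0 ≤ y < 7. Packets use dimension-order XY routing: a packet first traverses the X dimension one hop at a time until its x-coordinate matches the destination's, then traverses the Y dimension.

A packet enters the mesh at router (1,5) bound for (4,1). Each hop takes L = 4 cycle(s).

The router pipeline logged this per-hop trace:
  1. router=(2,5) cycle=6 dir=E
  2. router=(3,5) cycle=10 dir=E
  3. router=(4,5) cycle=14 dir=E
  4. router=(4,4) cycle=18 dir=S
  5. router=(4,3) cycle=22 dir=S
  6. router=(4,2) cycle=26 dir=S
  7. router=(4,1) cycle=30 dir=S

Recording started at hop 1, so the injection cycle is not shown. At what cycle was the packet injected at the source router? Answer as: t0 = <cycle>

t0 = 2

At hop 1 the cycle is 6; in general cyc_k = t0 + kL.
So t0 = 6 − 1·4 = 2.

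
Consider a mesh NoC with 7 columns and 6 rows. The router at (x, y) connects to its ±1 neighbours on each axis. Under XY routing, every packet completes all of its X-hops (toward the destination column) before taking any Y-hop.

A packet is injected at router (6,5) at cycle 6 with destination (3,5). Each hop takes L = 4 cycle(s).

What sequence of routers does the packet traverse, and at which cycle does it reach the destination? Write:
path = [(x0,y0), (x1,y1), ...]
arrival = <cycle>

path = [(6,5), (5,5), (4,5), (3,5)]
arrival = 18

#0 — 6,5 | c6
#1 — 5,5 | c10 | W
#2 — 4,5 | c14 | W
#3 — 3,5 | c18 | W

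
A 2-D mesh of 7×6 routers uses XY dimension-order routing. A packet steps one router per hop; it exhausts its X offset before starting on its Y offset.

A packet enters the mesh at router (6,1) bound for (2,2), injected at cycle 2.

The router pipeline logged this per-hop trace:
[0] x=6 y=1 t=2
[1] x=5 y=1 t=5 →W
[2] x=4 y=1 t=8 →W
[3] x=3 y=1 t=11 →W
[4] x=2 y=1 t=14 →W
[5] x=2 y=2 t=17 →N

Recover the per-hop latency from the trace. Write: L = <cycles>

L = 3

From hop 0 (2) to hop 1 (5): +3 cycles.
That increment is L by definition: L = 3.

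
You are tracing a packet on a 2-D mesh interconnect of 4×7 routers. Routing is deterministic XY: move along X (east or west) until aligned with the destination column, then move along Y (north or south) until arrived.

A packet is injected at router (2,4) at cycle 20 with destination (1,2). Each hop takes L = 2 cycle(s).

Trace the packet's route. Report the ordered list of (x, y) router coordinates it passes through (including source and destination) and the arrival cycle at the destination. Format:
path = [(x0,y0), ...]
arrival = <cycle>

path = [(2,4), (1,4), (1,3), (1,2)]
arrival = 26

hop 0: (2,4) @ cyc 20
hop 1: (1,4) @ cyc 22  [W]
hop 2: (1,3) @ cyc 24  [S]
hop 3: (1,2) @ cyc 26  [S]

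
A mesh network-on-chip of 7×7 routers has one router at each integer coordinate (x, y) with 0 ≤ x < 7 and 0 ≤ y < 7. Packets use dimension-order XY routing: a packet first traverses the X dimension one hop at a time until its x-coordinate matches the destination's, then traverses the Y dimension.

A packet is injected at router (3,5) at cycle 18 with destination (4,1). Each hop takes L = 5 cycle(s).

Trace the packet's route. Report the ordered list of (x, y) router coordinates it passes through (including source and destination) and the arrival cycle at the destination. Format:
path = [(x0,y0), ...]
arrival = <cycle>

  0. router=(3,5) cycle=18 (inject)
  1. router=(4,5) cycle=23 dir=E
  2. router=(4,4) cycle=28 dir=S
  3. router=(4,3) cycle=33 dir=S
  4. router=(4,2) cycle=38 dir=S
  5. router=(4,1) cycle=43 dir=S

path = [(3,5), (4,5), (4,4), (4,3), (4,2), (4,1)]
arrival = 43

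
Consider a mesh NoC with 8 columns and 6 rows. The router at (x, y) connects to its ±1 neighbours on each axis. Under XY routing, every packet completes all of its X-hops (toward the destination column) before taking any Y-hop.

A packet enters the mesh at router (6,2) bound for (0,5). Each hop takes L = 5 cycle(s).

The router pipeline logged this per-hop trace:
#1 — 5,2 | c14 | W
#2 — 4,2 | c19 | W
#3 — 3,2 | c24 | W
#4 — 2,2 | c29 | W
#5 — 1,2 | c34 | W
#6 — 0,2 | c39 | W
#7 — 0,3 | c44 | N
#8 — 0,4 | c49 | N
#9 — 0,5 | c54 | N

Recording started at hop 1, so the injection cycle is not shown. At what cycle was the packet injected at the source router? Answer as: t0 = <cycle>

t0 = 9

At hop 1 the cycle is 14; in general cyc_k = t0 + kL.
So t0 = 14 − 1·5 = 9.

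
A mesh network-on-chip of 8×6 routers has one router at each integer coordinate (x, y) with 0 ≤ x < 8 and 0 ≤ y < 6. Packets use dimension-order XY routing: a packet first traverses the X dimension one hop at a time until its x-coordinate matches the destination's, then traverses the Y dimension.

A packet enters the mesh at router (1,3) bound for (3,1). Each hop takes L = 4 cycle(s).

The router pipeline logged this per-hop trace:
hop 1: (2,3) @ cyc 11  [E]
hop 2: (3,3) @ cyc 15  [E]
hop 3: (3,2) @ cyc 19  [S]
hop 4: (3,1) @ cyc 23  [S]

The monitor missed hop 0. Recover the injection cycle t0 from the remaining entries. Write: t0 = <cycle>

t0 = 7

Hop 1 reached at cycle 11; hop k is at t0 + k·L.
Subtract one hop: t0 = 11 − 4 = 7.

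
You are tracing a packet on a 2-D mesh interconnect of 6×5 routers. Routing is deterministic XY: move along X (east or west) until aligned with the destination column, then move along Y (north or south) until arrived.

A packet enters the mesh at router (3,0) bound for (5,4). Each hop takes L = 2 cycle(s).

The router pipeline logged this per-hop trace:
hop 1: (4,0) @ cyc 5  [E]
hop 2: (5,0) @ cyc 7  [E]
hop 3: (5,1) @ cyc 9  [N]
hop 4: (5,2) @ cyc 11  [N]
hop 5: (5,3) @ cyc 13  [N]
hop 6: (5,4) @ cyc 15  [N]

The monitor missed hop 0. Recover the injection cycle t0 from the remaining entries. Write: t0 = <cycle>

The first recorded entry is hop 1 at cycle 5.
t0 = cyc[1] − L = 5 − 2 = 3.

t0 = 3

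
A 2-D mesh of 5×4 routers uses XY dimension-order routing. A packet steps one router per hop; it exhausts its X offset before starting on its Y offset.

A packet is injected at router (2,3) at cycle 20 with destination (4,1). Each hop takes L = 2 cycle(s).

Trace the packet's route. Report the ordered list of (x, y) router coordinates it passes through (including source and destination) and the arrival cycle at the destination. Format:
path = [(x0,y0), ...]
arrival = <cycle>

path = [(2,3), (3,3), (4,3), (4,2), (4,1)]
arrival = 28

  0. router=(2,3) cycle=20 (inject)
  1. router=(3,3) cycle=22 dir=E
  2. router=(4,3) cycle=24 dir=E
  3. router=(4,2) cycle=26 dir=S
  4. router=(4,1) cycle=28 dir=S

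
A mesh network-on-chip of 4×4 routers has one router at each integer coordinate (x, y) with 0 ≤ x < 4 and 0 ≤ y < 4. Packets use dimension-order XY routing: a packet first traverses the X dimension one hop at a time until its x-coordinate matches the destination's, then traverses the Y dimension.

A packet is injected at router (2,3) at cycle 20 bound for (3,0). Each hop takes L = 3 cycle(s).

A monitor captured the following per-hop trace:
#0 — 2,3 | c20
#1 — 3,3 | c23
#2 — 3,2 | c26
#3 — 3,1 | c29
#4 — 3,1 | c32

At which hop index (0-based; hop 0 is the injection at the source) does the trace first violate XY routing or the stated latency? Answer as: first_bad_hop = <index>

first_bad_hop = 4

hop 1: step (+1,+0), +3 cyc — ok
hop 2: step (+0,-1), +3 cyc — ok
hop 3: step (+0,-1), +3 cyc — ok
hop 4: step (+0,+0), +3 cyc — BAD: non-unit step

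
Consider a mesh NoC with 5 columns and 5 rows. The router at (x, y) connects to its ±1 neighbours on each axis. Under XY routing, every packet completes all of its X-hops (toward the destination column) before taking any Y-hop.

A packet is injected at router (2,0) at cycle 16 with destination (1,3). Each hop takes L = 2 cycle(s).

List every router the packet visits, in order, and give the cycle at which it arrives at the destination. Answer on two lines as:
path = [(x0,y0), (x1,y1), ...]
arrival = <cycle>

[0] x=2 y=0 t=16
[1] x=1 y=0 t=18 →W
[2] x=1 y=1 t=20 →N
[3] x=1 y=2 t=22 →N
[4] x=1 y=3 t=24 →N

path = [(2,0), (1,0), (1,1), (1,2), (1,3)]
arrival = 24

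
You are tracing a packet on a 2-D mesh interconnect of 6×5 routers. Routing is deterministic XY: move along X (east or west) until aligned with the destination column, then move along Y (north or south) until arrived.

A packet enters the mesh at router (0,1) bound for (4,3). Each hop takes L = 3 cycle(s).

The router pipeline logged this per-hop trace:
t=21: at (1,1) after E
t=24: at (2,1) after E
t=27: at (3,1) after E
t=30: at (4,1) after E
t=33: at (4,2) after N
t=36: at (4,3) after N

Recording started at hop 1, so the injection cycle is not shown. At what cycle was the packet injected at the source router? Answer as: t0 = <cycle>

cyc[1] = 21 and cyc[k] = t0 + k·L for every k.
t0 = cyc[1] − L = 21 − 3 = 18.

t0 = 18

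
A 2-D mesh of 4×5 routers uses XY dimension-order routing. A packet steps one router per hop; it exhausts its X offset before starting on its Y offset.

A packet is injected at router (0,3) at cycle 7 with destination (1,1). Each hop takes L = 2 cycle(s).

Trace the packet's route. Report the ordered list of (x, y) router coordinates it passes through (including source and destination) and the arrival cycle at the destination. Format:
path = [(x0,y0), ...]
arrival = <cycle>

#0 — 0,3 | c7
#1 — 1,3 | c9 | E
#2 — 1,2 | c11 | S
#3 — 1,1 | c13 | S

path = [(0,3), (1,3), (1,2), (1,1)]
arrival = 13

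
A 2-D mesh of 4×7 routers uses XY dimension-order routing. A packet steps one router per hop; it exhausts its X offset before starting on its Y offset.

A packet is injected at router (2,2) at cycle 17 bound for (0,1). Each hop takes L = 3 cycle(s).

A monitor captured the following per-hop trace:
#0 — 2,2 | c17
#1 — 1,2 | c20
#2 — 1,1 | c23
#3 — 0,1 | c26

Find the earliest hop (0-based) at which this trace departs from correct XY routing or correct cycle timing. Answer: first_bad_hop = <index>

  1: Δx=-1 Δy=+0 Δt=3 [ok]
  2: Δx=+0 Δy=-1 Δt=3 [BAD: Y-move but x=1≠0]

first_bad_hop = 2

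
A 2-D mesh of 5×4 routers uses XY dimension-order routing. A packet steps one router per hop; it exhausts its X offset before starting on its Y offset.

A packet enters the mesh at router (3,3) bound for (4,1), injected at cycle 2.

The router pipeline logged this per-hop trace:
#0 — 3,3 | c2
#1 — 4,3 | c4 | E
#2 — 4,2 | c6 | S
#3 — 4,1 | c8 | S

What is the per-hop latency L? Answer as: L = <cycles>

L = 2

Between hops 0 and 1 the cycle counter advances 4 − 2 = 2.
One hop costs L cycles, so L = 2.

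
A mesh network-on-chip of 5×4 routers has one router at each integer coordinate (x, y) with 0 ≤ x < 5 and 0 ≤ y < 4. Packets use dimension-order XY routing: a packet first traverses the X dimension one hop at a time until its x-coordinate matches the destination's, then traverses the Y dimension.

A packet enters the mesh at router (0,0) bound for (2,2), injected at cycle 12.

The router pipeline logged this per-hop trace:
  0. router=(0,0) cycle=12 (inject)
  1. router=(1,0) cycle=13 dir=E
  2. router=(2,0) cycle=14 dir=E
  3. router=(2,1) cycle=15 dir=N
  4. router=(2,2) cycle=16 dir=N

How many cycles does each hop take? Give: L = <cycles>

Δcyc across hop 0→1: 13 − 12 = 1.
Each hop adds L, hence L = 1.

L = 1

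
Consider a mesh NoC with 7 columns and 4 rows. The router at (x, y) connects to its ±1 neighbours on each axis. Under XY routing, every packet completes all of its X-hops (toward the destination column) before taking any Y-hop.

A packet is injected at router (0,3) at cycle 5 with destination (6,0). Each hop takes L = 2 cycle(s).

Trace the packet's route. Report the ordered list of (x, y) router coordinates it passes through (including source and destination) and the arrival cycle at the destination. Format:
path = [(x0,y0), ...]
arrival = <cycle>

path = [(0,3), (1,3), (2,3), (3,3), (4,3), (5,3), (6,3), (6,2), (6,1), (6,0)]
arrival = 23

#0 — 0,3 | c5
#1 — 1,3 | c7 | E
#2 — 2,3 | c9 | E
#3 — 3,3 | c11 | E
#4 — 4,3 | c13 | E
#5 — 5,3 | c15 | E
#6 — 6,3 | c17 | E
#7 — 6,2 | c19 | S
#8 — 6,1 | c21 | S
#9 — 6,0 | c23 | S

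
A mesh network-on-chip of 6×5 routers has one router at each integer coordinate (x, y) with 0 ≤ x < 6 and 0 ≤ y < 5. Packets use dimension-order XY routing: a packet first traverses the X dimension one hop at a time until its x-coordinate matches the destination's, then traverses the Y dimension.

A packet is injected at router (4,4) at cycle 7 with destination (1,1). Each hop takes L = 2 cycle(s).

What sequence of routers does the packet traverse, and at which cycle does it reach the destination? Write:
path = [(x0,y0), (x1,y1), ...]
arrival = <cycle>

#0 — 4,4 | c7
#1 — 3,4 | c9 | W
#2 — 2,4 | c11 | W
#3 — 1,4 | c13 | W
#4 — 1,3 | c15 | S
#5 — 1,2 | c17 | S
#6 — 1,1 | c19 | S

path = [(4,4), (3,4), (2,4), (1,4), (1,3), (1,2), (1,1)]
arrival = 19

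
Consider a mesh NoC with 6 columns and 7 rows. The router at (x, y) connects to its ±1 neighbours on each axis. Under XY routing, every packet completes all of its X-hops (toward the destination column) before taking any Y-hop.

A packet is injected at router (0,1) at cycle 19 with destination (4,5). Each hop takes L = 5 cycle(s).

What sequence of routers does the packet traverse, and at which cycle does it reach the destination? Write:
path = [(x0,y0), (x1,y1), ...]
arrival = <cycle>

src (0,1)  cyc=19
E→(1,1)  cyc=24
E→(2,1)  cyc=29
E→(3,1)  cyc=34
E→(4,1)  cyc=39
N→(4,2)  cyc=44
N→(4,3)  cyc=49
N→(4,4)  cyc=54
N→(4,5)  cyc=59

path = [(0,1), (1,1), (2,1), (3,1), (4,1), (4,2), (4,3), (4,4), (4,5)]
arrival = 59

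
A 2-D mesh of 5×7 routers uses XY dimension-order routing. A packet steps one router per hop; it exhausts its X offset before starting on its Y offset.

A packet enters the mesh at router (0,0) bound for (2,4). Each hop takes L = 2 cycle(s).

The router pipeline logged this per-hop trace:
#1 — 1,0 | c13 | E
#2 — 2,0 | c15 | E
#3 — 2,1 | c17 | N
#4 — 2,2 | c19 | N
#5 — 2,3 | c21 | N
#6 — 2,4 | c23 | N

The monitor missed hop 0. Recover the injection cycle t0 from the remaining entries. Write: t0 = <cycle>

The first recorded entry is hop 1 at cycle 13.
t0 = cyc[1] − L = 13 − 2 = 11.

t0 = 11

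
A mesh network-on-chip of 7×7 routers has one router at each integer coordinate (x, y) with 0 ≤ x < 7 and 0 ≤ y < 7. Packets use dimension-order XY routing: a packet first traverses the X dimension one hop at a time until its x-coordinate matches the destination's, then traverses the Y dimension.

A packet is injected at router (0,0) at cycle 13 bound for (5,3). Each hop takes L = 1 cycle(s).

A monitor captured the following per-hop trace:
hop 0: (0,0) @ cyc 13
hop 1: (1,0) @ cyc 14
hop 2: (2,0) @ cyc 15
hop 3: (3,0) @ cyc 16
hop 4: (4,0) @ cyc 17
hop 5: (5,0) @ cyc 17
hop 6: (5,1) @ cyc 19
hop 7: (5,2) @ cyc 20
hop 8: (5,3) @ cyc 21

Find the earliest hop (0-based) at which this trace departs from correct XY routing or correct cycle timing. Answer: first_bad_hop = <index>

[1] (+1,+0) / 1c ⇒ ok
[2] (+1,+0) / 1c ⇒ ok
[3] (+1,+0) / 1c ⇒ ok
[4] (+1,+0) / 1c ⇒ ok
[5] (+1,+0) / 0c ⇒ BAD: Δcyc=0≠L

first_bad_hop = 5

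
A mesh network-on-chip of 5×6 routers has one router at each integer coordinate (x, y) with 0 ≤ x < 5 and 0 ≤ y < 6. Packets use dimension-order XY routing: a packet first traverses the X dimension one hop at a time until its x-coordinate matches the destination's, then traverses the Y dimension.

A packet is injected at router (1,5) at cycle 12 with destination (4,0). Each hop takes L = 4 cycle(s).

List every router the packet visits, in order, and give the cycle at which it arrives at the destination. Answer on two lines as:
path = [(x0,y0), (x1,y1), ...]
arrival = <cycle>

path = [(1,5), (2,5), (3,5), (4,5), (4,4), (4,3), (4,2), (4,1), (4,0)]
arrival = 44

hop 0: (1,5) @ cyc 12
hop 1: (2,5) @ cyc 16  [E]
hop 2: (3,5) @ cyc 20  [E]
hop 3: (4,5) @ cyc 24  [E]
hop 4: (4,4) @ cyc 28  [S]
hop 5: (4,3) @ cyc 32  [S]
hop 6: (4,2) @ cyc 36  [S]
hop 7: (4,1) @ cyc 40  [S]
hop 8: (4,0) @ cyc 44  [S]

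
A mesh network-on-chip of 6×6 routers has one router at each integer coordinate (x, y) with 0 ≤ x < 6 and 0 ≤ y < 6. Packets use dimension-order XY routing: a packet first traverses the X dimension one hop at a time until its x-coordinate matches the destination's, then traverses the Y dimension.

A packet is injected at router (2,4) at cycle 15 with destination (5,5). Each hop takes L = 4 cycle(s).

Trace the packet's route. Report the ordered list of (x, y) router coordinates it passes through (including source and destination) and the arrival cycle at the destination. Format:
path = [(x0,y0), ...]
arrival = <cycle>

[0] x=2 y=4 t=15
[1] x=3 y=4 t=19 →E
[2] x=4 y=4 t=23 →E
[3] x=5 y=4 t=27 →E
[4] x=5 y=5 t=31 →N

path = [(2,4), (3,4), (4,4), (5,4), (5,5)]
arrival = 31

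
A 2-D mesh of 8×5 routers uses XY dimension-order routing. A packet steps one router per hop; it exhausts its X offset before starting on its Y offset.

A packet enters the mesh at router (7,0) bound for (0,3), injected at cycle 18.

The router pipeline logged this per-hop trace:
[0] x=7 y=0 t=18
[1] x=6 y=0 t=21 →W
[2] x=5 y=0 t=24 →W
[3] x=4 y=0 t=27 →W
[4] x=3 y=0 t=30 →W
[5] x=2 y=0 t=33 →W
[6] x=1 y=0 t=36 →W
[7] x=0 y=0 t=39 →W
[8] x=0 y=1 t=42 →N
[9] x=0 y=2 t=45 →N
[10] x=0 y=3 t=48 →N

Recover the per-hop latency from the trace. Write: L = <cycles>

L = 3

Between hops 0 and 1 the cycle counter advances 21 − 18 = 3.
One hop costs L cycles, so L = 3.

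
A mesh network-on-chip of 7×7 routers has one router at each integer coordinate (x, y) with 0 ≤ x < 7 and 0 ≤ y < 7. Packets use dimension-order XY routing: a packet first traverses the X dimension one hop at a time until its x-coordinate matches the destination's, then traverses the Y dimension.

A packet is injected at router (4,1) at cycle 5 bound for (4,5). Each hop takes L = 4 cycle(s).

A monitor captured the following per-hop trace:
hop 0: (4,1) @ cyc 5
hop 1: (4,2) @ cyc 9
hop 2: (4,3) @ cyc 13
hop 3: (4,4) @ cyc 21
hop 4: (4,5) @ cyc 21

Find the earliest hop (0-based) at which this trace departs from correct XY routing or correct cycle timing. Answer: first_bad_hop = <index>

[1] (+0,+1) / 4c ⇒ ok
[2] (+0,+1) / 4c ⇒ ok
[3] (+0,+1) / 8c ⇒ BAD: Δcyc=8≠L

first_bad_hop = 3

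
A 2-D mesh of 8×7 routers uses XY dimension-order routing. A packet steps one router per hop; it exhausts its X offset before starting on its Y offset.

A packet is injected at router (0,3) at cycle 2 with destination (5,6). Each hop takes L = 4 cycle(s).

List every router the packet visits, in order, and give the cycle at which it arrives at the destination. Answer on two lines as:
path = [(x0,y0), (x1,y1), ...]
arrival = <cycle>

path = [(0,3), (1,3), (2,3), (3,3), (4,3), (5,3), (5,4), (5,5), (5,6)]
arrival = 34

src (0,3)  cyc=2
E→(1,3)  cyc=6
E→(2,3)  cyc=10
E→(3,3)  cyc=14
E→(4,3)  cyc=18
E→(5,3)  cyc=22
N→(5,4)  cyc=26
N→(5,5)  cyc=30
N→(5,6)  cyc=34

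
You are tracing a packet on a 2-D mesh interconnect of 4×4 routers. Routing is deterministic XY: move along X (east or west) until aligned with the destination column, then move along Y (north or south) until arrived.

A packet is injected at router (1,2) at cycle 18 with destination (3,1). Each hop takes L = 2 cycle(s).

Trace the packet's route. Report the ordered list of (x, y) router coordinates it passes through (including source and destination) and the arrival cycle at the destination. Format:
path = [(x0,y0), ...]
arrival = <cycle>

path = [(1,2), (2,2), (3,2), (3,1)]
arrival = 24

  0. router=(1,2) cycle=18 (inject)
  1. router=(2,2) cycle=20 dir=E
  2. router=(3,2) cycle=22 dir=E
  3. router=(3,1) cycle=24 dir=S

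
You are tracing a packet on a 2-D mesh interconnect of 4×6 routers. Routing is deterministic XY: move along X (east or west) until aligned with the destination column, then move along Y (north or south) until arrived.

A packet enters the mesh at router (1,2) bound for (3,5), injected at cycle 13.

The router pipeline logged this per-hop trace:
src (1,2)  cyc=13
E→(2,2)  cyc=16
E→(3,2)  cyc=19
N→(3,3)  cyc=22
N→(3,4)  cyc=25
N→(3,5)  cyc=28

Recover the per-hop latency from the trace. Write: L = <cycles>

From hop 0 (13) to hop 1 (16): +3 cycles.
Per-hop latency L = Δcyc = 3.

L = 3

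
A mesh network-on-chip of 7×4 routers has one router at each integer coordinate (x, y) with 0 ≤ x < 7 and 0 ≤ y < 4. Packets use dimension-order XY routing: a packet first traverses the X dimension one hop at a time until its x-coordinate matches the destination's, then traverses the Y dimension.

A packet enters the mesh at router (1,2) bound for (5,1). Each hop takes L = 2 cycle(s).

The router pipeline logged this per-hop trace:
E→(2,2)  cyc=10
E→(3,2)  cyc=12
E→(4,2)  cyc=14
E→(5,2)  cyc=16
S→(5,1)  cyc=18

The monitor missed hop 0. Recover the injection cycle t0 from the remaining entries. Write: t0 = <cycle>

t0 = 8

At hop 1 the cycle is 10; in general cyc_k = t0 + kL.
Therefore t0 = 10 − L = 8.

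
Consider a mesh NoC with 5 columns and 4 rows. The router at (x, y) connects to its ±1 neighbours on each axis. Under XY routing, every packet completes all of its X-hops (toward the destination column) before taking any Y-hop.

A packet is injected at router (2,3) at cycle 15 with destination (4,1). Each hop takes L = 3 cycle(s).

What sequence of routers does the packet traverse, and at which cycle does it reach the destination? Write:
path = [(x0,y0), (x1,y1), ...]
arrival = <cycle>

path = [(2,3), (3,3), (4,3), (4,2), (4,1)]
arrival = 27

[0] x=2 y=3 t=15
[1] x=3 y=3 t=18 →E
[2] x=4 y=3 t=21 →E
[3] x=4 y=2 t=24 →S
[4] x=4 y=1 t=27 →S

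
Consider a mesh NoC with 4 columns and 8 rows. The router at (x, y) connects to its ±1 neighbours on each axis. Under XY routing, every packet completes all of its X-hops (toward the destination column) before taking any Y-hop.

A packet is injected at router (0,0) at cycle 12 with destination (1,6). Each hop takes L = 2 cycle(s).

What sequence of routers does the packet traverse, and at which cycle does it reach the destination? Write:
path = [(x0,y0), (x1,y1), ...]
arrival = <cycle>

path = [(0,0), (1,0), (1,1), (1,2), (1,3), (1,4), (1,5), (1,6)]
arrival = 26

hop 0: (0,0) @ cyc 12
hop 1: (1,0) @ cyc 14  [E]
hop 2: (1,1) @ cyc 16  [N]
hop 3: (1,2) @ cyc 18  [N]
hop 4: (1,3) @ cyc 20  [N]
hop 5: (1,4) @ cyc 22  [N]
hop 6: (1,5) @ cyc 24  [N]
hop 7: (1,6) @ cyc 26  [N]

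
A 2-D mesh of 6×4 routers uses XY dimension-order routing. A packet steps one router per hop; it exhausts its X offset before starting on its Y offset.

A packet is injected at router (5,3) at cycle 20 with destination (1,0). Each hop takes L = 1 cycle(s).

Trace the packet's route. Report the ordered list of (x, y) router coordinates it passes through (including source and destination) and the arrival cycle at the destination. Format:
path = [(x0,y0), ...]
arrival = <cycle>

  0. router=(5,3) cycle=20 (inject)
  1. router=(4,3) cycle=21 dir=W
  2. router=(3,3) cycle=22 dir=W
  3. router=(2,3) cycle=23 dir=W
  4. router=(1,3) cycle=24 dir=W
  5. router=(1,2) cycle=25 dir=S
  6. router=(1,1) cycle=26 dir=S
  7. router=(1,0) cycle=27 dir=S

path = [(5,3), (4,3), (3,3), (2,3), (1,3), (1,2), (1,1), (1,0)]
arrival = 27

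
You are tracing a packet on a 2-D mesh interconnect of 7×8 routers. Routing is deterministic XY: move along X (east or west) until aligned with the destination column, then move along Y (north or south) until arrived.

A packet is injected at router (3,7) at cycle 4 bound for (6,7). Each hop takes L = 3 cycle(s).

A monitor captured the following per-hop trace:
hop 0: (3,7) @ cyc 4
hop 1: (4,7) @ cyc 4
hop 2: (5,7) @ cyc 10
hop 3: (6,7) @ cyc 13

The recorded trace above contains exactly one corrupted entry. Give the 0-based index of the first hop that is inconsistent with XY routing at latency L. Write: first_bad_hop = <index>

first_bad_hop = 1

check 1→ d=(1,0) cyc+0: BAD: Δcyc=0≠L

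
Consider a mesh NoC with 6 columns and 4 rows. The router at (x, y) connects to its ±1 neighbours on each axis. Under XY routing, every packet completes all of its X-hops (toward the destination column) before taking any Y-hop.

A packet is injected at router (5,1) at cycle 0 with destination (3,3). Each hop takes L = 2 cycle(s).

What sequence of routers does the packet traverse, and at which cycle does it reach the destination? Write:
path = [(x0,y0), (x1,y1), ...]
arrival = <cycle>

path = [(5,1), (4,1), (3,1), (3,2), (3,3)]
arrival = 8

  0. router=(5,1) cycle=0 (inject)
  1. router=(4,1) cycle=2 dir=W
  2. router=(3,1) cycle=4 dir=W
  3. router=(3,2) cycle=6 dir=N
  4. router=(3,3) cycle=8 dir=N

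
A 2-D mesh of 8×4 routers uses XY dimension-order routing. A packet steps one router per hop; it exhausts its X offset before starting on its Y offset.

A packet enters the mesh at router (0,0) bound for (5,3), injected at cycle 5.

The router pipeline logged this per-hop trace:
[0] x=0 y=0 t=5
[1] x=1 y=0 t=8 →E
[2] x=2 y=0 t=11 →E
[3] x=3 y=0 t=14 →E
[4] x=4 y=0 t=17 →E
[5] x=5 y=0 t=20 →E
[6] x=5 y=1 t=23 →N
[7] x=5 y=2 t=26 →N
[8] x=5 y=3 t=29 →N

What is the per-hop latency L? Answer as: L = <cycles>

L = 3

Δcyc across hop 0→1: 8 − 5 = 3.
That increment is L by definition: L = 3.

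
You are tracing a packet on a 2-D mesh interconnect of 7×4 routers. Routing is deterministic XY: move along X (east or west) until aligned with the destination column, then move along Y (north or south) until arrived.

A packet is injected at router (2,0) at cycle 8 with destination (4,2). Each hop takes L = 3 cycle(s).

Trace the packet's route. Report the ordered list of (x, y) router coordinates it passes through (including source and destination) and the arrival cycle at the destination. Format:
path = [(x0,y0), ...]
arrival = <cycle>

path = [(2,0), (3,0), (4,0), (4,1), (4,2)]
arrival = 20

t=8: at (2,0)
t=11: at (3,0) after E
t=14: at (4,0) after E
t=17: at (4,1) after N
t=20: at (4,2) after N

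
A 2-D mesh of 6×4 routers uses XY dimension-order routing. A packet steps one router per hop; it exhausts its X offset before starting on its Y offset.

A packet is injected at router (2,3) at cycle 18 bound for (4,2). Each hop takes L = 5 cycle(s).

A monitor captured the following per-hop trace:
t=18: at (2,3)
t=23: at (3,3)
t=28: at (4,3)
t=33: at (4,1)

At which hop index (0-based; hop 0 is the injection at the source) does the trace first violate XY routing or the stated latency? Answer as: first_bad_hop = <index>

  1: Δx=+1 Δy=+0 Δt=5 [ok]
  2: Δx=+1 Δy=+0 Δt=5 [ok]
  3: Δx=+0 Δy=-2 Δt=5 [BAD: non-unit step]

first_bad_hop = 3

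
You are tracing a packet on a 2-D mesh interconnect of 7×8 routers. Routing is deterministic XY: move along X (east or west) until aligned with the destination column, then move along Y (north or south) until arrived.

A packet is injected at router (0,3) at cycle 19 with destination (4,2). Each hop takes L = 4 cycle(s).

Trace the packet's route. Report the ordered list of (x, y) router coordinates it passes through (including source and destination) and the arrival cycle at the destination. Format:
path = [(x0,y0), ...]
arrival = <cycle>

path = [(0,3), (1,3), (2,3), (3,3), (4,3), (4,2)]
arrival = 39

#0 — 0,3 | c19
#1 — 1,3 | c23 | E
#2 — 2,3 | c27 | E
#3 — 3,3 | c31 | E
#4 — 4,3 | c35 | E
#5 — 4,2 | c39 | S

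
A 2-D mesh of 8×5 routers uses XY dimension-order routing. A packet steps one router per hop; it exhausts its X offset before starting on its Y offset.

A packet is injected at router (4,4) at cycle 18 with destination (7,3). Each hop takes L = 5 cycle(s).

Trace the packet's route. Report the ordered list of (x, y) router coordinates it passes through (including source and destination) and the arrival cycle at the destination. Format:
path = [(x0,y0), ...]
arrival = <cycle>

hop 0: (4,4) @ cyc 18
hop 1: (5,4) @ cyc 23  [E]
hop 2: (6,4) @ cyc 28  [E]
hop 3: (7,4) @ cyc 33  [E]
hop 4: (7,3) @ cyc 38  [S]

path = [(4,4), (5,4), (6,4), (7,4), (7,3)]
arrival = 38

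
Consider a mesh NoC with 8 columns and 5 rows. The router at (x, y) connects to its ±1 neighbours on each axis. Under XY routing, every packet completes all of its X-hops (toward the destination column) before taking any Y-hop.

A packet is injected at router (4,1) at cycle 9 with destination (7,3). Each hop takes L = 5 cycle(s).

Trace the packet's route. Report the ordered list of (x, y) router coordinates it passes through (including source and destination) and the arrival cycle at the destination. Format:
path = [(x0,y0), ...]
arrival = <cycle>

hop 0: (4,1) @ cyc 9
hop 1: (5,1) @ cyc 14  [E]
hop 2: (6,1) @ cyc 19  [E]
hop 3: (7,1) @ cyc 24  [E]
hop 4: (7,2) @ cyc 29  [N]
hop 5: (7,3) @ cyc 34  [N]

path = [(4,1), (5,1), (6,1), (7,1), (7,2), (7,3)]
arrival = 34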